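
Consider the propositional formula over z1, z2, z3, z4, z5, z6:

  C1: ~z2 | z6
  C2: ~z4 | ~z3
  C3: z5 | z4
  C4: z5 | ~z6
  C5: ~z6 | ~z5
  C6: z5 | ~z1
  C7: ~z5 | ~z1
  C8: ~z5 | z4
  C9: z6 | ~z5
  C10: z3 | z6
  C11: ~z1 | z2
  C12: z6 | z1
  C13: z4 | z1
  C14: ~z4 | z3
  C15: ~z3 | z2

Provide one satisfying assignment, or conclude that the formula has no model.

Case z2 = 0:
(~z1) alone gives z1 = 0.
(z6) alone gives z6 = 1.
(z5) alone gives z5 = 1.
Now (~z5) is unsatisfied and unit — conflict.
So z2 must be the other value — set z2 = 1.
(z6) alone gives z6 = 1.
(z5) alone gives z5 = 1.
Now (~z5) is unsatisfied and unit — conflict.
Either choice for z2 ends in contradiction.

UNSATISFIABLE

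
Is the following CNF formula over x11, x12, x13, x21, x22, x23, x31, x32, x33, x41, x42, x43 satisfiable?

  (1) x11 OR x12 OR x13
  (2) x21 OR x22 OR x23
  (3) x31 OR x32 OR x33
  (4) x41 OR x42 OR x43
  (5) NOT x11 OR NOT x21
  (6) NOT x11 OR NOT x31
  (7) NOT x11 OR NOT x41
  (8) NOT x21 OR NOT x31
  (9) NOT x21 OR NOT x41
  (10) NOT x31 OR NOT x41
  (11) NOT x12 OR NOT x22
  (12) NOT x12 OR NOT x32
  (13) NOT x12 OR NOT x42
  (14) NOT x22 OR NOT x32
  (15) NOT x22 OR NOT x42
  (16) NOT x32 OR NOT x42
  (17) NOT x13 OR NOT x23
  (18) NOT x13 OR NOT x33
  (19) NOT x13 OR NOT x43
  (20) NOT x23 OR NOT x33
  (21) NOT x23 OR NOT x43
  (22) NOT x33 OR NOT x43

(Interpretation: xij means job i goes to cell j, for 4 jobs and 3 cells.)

Suppose x11 = false.
Suppose x12 = true.
Unit clause (NOT x22) forces x22 = false.
Unit clause (NOT x32) forces x32 = false.
Unit clause (NOT x42) forces x42 = false.
Suppose x21 = true.
Unit clause (NOT x31) forces x31 = false.
Unit clause (x33) forces x33 = true.
Unit clause (NOT x41) forces x41 = false.
Unit clause (x43) forces x43 = true.
Now (NOT x43) is unsatisfied and unit — conflict.
That branch fails; take x21 = false instead.
Unit clause (x23) forces x23 = true.
Unit clause (NOT x13) forces x13 = false.
Unit clause (NOT x33) forces x33 = false.
Unit clause (x31) forces x31 = true.
Unit clause (NOT x41) forces x41 = false.
Unit clause (x43) forces x43 = true.
Now (NOT x43) is unsatisfied and unit — conflict.
Neither x21 = true nor x21 = false works.
That branch fails; take x12 = false instead.
Unit clause (x13) forces x13 = true.
Unit clause (NOT x23) forces x23 = false.
Unit clause (NOT x33) forces x33 = false.
Unit clause (NOT x43) forces x43 = false.
Suppose x21 = true.
Unit clause (NOT x31) forces x31 = false.
Unit clause (x32) forces x32 = true.
Unit clause (NOT x41) forces x41 = false.
Unit clause (x42) forces x42 = true.
Now (NOT x42) is unsatisfied and unit — conflict.
That branch fails; take x21 = false instead.
Unit clause (x22) forces x22 = true.
Unit clause (NOT x32) forces x32 = false.
Unit clause (x31) forces x31 = true.
Unit clause (NOT x41) forces x41 = false.
Unit clause (x42) forces x42 = true.
Now (NOT x42) is unsatisfied and unit — conflict.
Neither x21 = true nor x21 = false works.
Neither x12 = true nor x12 = false works.
That branch fails; take x11 = true instead.
Unit clause (NOT x21) forces x21 = false.
Unit clause (NOT x31) forces x31 = false.
Unit clause (NOT x41) forces x41 = false.
Suppose x22 = true.
Unit clause (NOT x12) forces x12 = false.
Unit clause (NOT x32) forces x32 = false.
Unit clause (x33) forces x33 = true.
Unit clause (NOT x42) forces x42 = false.
Unit clause (x43) forces x43 = true.
Now (NOT x43) is unsatisfied and unit — conflict.
That branch fails; take x22 = false instead.
Unit clause (x23) forces x23 = true.
Unit clause (NOT x13) forces x13 = false.
Unit clause (NOT x33) forces x33 = false.
Unit clause (x32) forces x32 = true.
Unit clause (NOT x12) forces x12 = false.
Unit clause (NOT x42) forces x42 = false.
Unit clause (x43) forces x43 = true.
Now (NOT x43) is unsatisfied and unit — conflict.
Neither x22 = true nor x22 = false works.
Neither x11 = true nor x11 = false works.
No assignment satisfies every clause.

No, unsatisfiable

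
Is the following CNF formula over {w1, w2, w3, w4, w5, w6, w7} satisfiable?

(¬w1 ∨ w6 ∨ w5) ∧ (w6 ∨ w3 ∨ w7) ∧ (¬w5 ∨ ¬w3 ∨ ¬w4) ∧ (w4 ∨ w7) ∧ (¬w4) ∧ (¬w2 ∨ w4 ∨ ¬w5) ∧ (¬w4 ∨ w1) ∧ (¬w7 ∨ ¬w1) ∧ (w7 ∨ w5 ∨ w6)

Yes

The clause (¬w4) is unit, so w4 = False.
The clause (w7) is unit, so w7 = True.
The clause (¬w1) is unit, so w1 = False.
Case w2 = True:
The clause (¬w5) is unit, so w5 = False.
Every clause is now satisfied; w3, w6 are unconstrained.
A satisfying assignment: w1: False, w2: True, w3: False, w4: False, w5: False, w6: True, w7: True.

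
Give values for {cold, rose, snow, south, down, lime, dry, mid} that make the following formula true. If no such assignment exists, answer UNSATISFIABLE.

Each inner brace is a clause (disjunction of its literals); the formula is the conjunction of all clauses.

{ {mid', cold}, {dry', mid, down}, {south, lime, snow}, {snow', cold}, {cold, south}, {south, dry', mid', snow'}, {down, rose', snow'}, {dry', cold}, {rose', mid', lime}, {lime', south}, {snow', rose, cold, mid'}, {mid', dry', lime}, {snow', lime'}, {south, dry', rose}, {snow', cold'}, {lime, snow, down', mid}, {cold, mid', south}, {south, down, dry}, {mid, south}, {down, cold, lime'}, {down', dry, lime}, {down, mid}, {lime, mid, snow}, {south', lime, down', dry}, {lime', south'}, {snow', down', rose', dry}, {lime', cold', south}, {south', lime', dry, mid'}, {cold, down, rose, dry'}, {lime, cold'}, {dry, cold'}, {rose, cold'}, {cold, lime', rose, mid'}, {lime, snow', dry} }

UNSATISFIABLE

Case mid = 0:
The clause (south) is unit, so south = 1.
The clause (down) is unit, so down = 1.
The clause (lime') is unit, so lime = 0.
The clause (snow) is unit, so snow = 1.
The clause (cold) is unit, so cold = 1.
But (cold') is also a unit clause — contradiction.
Undo mid and try mid = 1.
The clause (cold) is unit, so cold = 1.
The clause (snow') is unit, so snow = 0.
The clause (lime) is unit, so lime = 1.
The clause (south) is unit, so south = 1.
But (south') is also a unit clause — contradiction.
Both values of mid lead to a conflict.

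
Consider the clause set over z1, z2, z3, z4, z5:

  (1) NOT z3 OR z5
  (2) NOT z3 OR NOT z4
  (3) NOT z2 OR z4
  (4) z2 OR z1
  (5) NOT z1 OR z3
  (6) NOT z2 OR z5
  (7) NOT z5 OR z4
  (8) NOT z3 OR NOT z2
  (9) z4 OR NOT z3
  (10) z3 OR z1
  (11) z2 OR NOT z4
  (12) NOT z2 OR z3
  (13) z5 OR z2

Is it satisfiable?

Unsatisfiable

Case z3 = false:
(NOT z1) alone gives z1 = false.
Now (z1) is unsatisfied and unit — conflict.
Undo z3 and try z3 = true.
(z5) alone gives z5 = true.
(NOT z4) alone gives z4 = false.
Now (z4) is unsatisfied and unit — conflict.
Either choice for z3 ends in contradiction.
No assignment satisfies every clause.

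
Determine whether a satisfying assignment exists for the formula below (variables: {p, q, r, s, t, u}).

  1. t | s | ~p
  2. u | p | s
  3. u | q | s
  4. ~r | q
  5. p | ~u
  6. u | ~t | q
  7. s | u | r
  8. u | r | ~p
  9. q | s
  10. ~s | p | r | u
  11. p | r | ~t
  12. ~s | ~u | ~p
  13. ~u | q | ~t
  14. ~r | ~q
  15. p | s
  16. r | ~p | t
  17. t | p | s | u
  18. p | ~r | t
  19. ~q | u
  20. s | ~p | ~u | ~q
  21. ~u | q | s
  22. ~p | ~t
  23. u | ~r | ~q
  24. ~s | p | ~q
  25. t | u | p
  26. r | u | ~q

Unsatisfiable

Case r = 0:
Case p = 1:
The clause (u) is unit, so u = 1.
The clause (~s) is unit, so s = 0.
The clause (t) is unit, so t = 1.
That conflicts with the unit clause (~t).
That branch fails; take p = 0 instead.
The clause (~u) is unit, so u = 0.
The clause (s) is unit, so s = 1.
That conflicts with the unit clause (~s).
Both values of p lead to a conflict.
That branch fails; take r = 1 instead.
The clause (q) is unit, so q = 1.
That conflicts with the unit clause (~q).
Both values of r lead to a conflict.
No assignment satisfies every clause.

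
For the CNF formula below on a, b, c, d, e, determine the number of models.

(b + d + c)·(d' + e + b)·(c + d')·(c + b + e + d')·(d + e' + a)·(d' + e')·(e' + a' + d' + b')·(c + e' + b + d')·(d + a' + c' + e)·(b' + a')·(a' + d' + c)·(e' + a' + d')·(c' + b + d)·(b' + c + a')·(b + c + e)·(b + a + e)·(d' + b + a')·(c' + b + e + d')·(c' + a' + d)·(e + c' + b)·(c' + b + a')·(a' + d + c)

There are 2^5 = 32 truth assignments over (a, b, c, d, e).
Split on c. With c = 1, the clauses containing c are satisfied and c' drops from the rest; 2 of the 2^4 = 16 assignments to the other variables satisfy what remains.
With c = 0, by the same count on the reduced clause set, 1 assignment works.
Total: 2 + 1 = 3.

3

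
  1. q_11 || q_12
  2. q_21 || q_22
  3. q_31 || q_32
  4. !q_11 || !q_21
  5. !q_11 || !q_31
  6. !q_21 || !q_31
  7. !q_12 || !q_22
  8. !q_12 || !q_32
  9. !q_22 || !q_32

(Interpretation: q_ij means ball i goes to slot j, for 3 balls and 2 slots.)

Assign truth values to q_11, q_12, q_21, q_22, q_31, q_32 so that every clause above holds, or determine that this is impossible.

Suppose q_11 = true.
The clause (!q_21) is unit, so q_21 = false.
The clause (q_22) is unit, so q_22 = true.
The clause (!q_31) is unit, so q_31 = false.
The clause (q_32) is unit, so q_32 = true.
That conflicts with the unit clause (!q_32).
So q_11 must be the other value — set q_11 = false.
The clause (q_12) is unit, so q_12 = true.
The clause (!q_22) is unit, so q_22 = false.
The clause (q_21) is unit, so q_21 = true.
The clause (!q_31) is unit, so q_31 = false.
The clause (q_32) is unit, so q_32 = true.
That conflicts with the unit clause (!q_32).
Neither q_11 = true nor q_11 = false works.

UNSATISFIABLE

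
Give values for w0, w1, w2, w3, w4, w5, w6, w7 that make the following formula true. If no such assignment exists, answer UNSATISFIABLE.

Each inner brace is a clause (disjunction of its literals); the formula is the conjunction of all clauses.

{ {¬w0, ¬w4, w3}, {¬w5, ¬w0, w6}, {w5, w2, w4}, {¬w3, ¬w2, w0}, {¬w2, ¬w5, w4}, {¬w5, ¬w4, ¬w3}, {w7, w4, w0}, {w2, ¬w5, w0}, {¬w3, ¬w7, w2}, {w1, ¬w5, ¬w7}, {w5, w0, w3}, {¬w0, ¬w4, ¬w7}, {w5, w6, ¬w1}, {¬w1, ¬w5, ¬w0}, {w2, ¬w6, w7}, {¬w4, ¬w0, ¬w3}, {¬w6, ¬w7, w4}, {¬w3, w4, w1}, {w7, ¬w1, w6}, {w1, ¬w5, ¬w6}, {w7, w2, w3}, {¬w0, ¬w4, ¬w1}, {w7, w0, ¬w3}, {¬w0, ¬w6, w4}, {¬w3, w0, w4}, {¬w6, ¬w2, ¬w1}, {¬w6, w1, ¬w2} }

Branch on w0: set w0 = False.
Branch on w3: set w3 = False.
The clause (w5) is unit, so w5 = True.
The clause (w2) is unit, so w2 = True.
The clause (w4) is unit, so w4 = True.
Branch on w1: set w1 = True.
The clause (¬w6) is unit, so w6 = False.
The clause (w7) is unit, so w7 = True.
This assignment satisfies each clause.

w0=False, w1=True, w2=True, w3=False, w4=True, w5=True, w6=False, w7=True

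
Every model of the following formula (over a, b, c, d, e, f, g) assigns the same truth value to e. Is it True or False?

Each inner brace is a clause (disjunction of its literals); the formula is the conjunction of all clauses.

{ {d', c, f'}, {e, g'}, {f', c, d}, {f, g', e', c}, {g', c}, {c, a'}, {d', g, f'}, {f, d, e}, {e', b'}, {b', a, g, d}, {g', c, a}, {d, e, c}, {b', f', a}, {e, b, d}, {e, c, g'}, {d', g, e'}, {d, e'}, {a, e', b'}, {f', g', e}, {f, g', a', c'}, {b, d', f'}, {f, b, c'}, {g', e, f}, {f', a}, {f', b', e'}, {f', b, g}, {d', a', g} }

False

Suppose e = 1.
(b') alone gives b = 0.
(d) alone gives d = 1.
(g) alone gives g = 1.
(c) alone gives c = 1.
(f') alone gives f = 0.
Now (f) is unsatisfied and unit — conflict.
So every satisfying assignment has e = False.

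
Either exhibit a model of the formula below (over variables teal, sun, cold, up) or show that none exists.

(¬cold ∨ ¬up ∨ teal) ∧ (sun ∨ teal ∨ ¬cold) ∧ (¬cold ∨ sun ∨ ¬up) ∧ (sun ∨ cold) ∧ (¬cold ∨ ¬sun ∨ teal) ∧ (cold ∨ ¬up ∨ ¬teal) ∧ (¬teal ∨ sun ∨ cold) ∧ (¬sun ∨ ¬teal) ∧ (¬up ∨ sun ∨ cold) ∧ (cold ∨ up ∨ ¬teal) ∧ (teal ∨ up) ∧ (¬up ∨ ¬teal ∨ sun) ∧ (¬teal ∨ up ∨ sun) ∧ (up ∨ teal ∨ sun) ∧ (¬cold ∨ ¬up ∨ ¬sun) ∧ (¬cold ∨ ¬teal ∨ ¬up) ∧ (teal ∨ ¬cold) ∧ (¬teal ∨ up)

Branch on sun: set sun = True.
Unit clause (¬teal) forces teal = False.
Unit clause (¬cold) forces cold = False.
Unit clause (up) forces up = True.
All clauses are satisfied.

teal: False; sun: True; cold: False; up: True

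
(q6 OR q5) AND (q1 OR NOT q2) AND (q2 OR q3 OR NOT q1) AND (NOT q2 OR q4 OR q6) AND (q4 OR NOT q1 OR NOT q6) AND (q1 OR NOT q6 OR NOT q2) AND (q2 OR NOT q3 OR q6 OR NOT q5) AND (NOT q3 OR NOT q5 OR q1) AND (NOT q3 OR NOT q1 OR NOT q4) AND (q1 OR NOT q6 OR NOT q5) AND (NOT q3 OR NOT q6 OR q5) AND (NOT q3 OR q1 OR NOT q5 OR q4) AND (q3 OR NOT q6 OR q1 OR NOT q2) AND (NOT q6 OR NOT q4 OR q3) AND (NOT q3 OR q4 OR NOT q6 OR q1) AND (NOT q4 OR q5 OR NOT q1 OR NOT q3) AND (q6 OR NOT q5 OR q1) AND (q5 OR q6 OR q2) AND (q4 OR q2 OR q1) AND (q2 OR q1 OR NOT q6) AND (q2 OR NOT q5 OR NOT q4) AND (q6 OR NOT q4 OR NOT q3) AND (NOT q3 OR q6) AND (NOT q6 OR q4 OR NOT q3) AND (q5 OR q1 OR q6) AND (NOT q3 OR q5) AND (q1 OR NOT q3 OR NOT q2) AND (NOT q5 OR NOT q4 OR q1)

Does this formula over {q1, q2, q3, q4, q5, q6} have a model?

Yes, satisfiable

Suppose q6 = false.
From the singleton clause (q5), q5 = true.
From the singleton clause (q1), q1 = true.
From the singleton clause (NOT q3), q3 = false.
From the singleton clause (q2), q2 = true.
From the singleton clause (q4), q4 = true.
This assignment satisfies each clause.
A satisfying assignment: q1 ↦ true, q2 ↦ true, q3 ↦ false, q4 ↦ true, q5 ↦ true, q6 ↦ false.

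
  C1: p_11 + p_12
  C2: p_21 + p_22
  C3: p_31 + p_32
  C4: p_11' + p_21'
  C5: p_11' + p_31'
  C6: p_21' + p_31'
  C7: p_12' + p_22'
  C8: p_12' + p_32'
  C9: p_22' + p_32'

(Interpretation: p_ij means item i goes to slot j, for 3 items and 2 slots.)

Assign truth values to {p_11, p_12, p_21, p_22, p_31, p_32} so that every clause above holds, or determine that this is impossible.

Branch on p_11: set p_11 = 1.
Unit clause (p_21') forces p_21 = 0.
Unit clause (p_22) forces p_22 = 1.
Unit clause (p_31') forces p_31 = 0.
Unit clause (p_32) forces p_32 = 1.
Now (p_32') is unsatisfied and unit — conflict.
That branch fails; take p_11 = 0 instead.
Unit clause (p_12) forces p_12 = 1.
Unit clause (p_22') forces p_22 = 0.
Unit clause (p_21) forces p_21 = 1.
Unit clause (p_31') forces p_31 = 0.
Unit clause (p_32) forces p_32 = 1.
Now (p_32') is unsatisfied and unit — conflict.
Either choice for p_11 ends in contradiction.

UNSATISFIABLE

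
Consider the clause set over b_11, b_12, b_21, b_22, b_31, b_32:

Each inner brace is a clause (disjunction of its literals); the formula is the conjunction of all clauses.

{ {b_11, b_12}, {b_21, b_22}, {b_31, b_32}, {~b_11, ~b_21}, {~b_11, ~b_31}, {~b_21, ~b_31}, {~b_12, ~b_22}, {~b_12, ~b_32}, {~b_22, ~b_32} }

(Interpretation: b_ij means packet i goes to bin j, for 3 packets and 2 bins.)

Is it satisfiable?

Suppose b_11 = 1.
From the singleton clause (~b_21), b_21 = 0.
From the singleton clause (b_22), b_22 = 1.
From the singleton clause (~b_31), b_31 = 0.
From the singleton clause (b_32), b_32 = 1.
That conflicts with the unit clause (~b_32).
That branch fails; take b_11 = 0 instead.
From the singleton clause (b_12), b_12 = 1.
From the singleton clause (~b_22), b_22 = 0.
From the singleton clause (b_21), b_21 = 1.
From the singleton clause (~b_31), b_31 = 0.
From the singleton clause (b_32), b_32 = 1.
That conflicts with the unit clause (~b_32).
Either choice for b_11 ends in contradiction.
No assignment satisfies every clause.

No, unsatisfiable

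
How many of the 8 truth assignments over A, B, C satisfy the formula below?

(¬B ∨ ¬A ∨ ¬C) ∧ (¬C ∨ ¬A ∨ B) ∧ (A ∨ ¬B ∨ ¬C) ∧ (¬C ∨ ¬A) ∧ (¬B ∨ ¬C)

5

There are 2^3 = 8 truth assignments over (A, B, C).
Check each against the 5 clauses (columns in the order A, B, C):
  F F F  ✓ satisfies all
  F F T  ✓ satisfies all
  F T F  ✓ satisfies all
  F T T  ✗ fails (A ∨ ¬B ∨ ¬C)
  T F F  ✓ satisfies all
  T F T  ✗ fails (¬C ∨ ¬A ∨ B)
  T T F  ✓ satisfies all
  T T T  ✗ fails (¬B ∨ ¬A ∨ ¬C)
5 of the 8 rows are models.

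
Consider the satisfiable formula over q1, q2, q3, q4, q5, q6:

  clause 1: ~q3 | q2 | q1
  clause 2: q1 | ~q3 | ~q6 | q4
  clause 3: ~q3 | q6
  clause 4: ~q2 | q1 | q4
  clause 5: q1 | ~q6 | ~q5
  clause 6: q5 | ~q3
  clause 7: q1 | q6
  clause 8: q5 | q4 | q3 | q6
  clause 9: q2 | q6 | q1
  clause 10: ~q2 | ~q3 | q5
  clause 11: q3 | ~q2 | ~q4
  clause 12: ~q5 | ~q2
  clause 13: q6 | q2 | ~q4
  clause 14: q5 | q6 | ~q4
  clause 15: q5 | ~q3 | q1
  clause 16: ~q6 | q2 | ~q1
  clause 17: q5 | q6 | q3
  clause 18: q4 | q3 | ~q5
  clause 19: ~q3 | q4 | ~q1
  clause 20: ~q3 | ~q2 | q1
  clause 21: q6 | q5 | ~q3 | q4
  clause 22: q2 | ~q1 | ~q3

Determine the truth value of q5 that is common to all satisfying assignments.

Suppose q5 = 1.
From the singleton clause (~q2), q2 = 0.
Suppose q3 = 0.
From the singleton clause (q4), q4 = 1.
From the singleton clause (q6), q6 = 1.
From the singleton clause (q1), q1 = 1.
But (~q1) is also a unit clause — contradiction.
Backtrack on q3: now try q3 = 1.
From the singleton clause (q1), q1 = 1.
But (~q1) is also a unit clause — contradiction.
Either choice for q3 ends in contradiction.
So every satisfying assignment has q5 = False.

False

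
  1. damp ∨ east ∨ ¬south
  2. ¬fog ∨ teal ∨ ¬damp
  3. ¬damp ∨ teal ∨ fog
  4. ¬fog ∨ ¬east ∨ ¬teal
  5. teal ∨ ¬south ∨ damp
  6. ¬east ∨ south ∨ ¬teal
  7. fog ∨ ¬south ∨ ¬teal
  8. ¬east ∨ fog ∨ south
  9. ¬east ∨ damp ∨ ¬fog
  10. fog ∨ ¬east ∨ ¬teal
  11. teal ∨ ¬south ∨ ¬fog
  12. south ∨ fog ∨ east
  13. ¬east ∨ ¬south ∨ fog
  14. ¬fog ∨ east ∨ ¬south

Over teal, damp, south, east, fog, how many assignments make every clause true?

3

There are 2^5 = 32 truth assignments over (teal, damp, south, east, fog).
Split on east. With east = True, the clauses containing east are satisfied and ¬east drops from the rest; 0 of the 2^4 = 16 assignments to the other variables satisfy what remains.
With east = False, by the same count on the reduced clause set, 3 assignments work.
Total: 0 + 3 = 3.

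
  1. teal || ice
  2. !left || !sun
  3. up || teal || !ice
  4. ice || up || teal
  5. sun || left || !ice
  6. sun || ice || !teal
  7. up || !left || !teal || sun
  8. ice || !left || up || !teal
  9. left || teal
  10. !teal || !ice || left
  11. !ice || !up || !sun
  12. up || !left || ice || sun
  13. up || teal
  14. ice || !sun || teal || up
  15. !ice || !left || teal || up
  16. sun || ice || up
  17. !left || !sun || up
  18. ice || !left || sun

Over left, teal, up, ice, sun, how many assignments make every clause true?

There are 2^5 = 32 truth assignments over (left, teal, up, ice, sun).
Split on sun. With sun = true, the clauses containing sun are satisfied and !sun drops from the rest; 2 of the 2^4 = 16 assignments to the other variables satisfy what remains.
With sun = false, by the same count on the reduced clause set, 2 assignments work.
(One model: left=F, teal=T, up=F, ice=F, sun=T.)
Total: 2 + 2 = 4.

4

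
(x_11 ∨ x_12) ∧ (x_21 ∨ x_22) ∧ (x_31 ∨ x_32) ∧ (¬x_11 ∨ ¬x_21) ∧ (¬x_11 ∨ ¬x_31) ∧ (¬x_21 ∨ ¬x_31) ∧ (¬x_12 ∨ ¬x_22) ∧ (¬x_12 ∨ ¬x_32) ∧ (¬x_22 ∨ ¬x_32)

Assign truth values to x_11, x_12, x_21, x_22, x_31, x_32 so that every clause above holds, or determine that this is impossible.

Try x_11 = True.
Unit clause (¬x_21) forces x_21 = False.
Unit clause (x_22) forces x_22 = True.
Unit clause (¬x_31) forces x_31 = False.
Unit clause (x_32) forces x_32 = True.
But (¬x_32) is also a unit clause — contradiction.
Undo x_11 and try x_11 = False.
Unit clause (x_12) forces x_12 = True.
Unit clause (¬x_22) forces x_22 = False.
Unit clause (x_21) forces x_21 = True.
Unit clause (¬x_31) forces x_31 = False.
Unit clause (x_32) forces x_32 = True.
But (¬x_32) is also a unit clause — contradiction.
Neither x_11 = True nor x_11 = False works.

UNSATISFIABLE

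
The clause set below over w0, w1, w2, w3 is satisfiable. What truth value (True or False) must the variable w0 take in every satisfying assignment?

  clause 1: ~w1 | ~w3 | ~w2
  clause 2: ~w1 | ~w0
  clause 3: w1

False

Suppose w0 = 1.
The clause (~w1) is unit, so w1 = 0.
That conflicts with the unit clause (w1).
So every satisfying assignment has w0 = False.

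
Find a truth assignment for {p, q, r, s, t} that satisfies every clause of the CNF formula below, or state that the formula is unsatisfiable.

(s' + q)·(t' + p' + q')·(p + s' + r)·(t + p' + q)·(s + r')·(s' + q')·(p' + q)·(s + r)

UNSATISFIABLE

Suppose s = 0.
From the singleton clause (r'), r = 0.
Now (r) is unsatisfied and unit — conflict.
That branch fails; take s = 1 instead.
From the singleton clause (q), q = 1.
Now (q') is unsatisfied and unit — conflict.
Neither s = 1 nor s = 0 works.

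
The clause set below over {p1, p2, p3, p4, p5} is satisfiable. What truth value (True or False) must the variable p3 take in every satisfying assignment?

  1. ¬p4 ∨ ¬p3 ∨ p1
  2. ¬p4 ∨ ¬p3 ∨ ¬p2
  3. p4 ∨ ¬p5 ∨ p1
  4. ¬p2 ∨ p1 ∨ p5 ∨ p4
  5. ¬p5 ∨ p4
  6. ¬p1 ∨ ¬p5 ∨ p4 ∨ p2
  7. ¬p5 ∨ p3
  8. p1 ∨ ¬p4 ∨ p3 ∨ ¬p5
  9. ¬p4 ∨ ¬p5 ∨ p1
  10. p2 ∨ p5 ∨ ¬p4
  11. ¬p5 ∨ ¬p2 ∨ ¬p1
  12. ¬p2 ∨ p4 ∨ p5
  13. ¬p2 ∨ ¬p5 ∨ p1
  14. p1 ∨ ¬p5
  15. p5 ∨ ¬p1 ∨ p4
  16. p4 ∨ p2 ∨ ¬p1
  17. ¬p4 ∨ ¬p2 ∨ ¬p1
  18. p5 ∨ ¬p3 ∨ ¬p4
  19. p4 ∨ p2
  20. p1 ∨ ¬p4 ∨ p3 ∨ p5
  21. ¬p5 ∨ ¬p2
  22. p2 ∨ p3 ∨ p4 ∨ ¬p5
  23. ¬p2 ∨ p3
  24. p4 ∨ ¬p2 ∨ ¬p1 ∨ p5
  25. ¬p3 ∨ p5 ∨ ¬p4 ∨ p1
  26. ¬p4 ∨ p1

True

Suppose p3 = False.
(¬p5) alone gives p5 = False.
(¬p2) alone gives p2 = False.
(¬p4) alone gives p4 = False.
But (p4) is also a unit clause — contradiction.
So every satisfying assignment has p3 = True.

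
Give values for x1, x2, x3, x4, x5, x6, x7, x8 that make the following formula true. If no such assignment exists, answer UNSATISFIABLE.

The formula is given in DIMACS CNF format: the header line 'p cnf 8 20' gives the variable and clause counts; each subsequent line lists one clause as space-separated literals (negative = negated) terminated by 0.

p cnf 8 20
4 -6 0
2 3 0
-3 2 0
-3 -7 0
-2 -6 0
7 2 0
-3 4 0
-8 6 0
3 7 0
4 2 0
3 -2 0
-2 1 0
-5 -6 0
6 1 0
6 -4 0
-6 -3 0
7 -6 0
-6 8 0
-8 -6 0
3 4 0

Suppose x4 = True.
The clause (x6) is unit, so x6 = True.
The clause (¬x2) is unit, so x2 = False.
The clause (x3) is unit, so x3 = True.
Now (¬x3) is unsatisfied and unit — conflict.
Undo x4 and try x4 = False.
The clause (¬x6) is unit, so x6 = False.
The clause (¬x3) is unit, so x3 = False.
Now (x3) is unsatisfied and unit — conflict.
Both values of x4 lead to a conflict.

UNSATISFIABLE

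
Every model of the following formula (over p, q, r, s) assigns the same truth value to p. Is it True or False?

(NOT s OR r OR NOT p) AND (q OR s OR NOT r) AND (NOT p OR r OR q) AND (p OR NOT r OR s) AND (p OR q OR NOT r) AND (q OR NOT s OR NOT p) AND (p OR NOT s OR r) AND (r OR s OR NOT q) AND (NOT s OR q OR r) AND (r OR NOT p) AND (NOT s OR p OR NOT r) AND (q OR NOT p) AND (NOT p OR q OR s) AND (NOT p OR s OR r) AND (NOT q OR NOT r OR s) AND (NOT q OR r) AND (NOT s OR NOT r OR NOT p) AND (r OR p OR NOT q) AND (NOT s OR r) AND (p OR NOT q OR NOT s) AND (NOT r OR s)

Suppose p = true.
Unit clause (r) forces r = true.
Unit clause (q) forces q = true.
Unit clause (s) forces s = true.
But (NOT s) is also a unit clause — contradiction.
So every satisfying assignment has p = False.

False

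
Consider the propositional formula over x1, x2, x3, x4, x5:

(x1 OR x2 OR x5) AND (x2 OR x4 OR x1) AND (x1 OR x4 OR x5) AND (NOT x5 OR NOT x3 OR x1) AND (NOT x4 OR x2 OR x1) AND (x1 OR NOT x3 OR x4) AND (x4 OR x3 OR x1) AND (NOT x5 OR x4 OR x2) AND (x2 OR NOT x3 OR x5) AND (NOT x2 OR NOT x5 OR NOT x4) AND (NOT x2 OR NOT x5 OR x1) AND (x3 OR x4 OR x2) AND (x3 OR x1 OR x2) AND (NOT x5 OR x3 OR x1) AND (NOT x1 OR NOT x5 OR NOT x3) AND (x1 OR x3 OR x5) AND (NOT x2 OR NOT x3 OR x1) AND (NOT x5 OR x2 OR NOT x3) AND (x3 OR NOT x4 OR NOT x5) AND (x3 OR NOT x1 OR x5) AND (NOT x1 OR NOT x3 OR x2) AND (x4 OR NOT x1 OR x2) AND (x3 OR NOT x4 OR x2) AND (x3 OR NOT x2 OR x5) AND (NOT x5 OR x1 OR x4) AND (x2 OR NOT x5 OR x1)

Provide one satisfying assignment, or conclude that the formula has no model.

Branch on x1: set x1 = true.
Branch on x5: set x5 = true.
(NOT x3) alone gives x3 = false.
(NOT x4) alone gives x4 = false.
(x2) alone gives x2 = true.
This assignment satisfies each clause.

x1 ↦ true; x2 ↦ true; x3 ↦ false; x4 ↦ false; x5 ↦ true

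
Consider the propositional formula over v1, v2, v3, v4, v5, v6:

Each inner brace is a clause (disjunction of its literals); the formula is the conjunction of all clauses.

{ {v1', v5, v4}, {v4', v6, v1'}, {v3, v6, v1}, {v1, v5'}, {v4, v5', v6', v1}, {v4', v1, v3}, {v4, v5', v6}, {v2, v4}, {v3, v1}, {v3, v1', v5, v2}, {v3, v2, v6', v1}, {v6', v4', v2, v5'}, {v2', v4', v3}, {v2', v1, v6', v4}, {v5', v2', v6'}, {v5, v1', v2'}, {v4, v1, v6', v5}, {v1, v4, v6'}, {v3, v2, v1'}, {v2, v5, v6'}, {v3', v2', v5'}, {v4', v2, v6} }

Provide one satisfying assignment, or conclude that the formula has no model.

v1: 0,  v2: 1,  v3: 1,  v4: 1,  v5: 0,  v6: 0

Case v1 = 0:
(v5') alone gives v5 = 0.
(v3) alone gives v3 = 1.
Case v2 = 1:
Case v6 = 0:
Every clause is now satisfied; v4 is unconstrained.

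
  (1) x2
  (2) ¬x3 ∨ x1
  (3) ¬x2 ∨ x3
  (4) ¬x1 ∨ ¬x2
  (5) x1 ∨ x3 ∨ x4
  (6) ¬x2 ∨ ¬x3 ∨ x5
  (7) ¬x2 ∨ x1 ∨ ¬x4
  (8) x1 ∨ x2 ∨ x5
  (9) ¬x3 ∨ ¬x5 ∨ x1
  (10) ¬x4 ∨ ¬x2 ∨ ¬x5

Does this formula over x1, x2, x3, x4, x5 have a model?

No

The clause (x2) is unit, so x2 = True.
The clause (x3) is unit, so x3 = True.
The clause (x1) is unit, so x1 = True.
But (¬x1) is also a unit clause — contradiction.
No assignment satisfies every clause.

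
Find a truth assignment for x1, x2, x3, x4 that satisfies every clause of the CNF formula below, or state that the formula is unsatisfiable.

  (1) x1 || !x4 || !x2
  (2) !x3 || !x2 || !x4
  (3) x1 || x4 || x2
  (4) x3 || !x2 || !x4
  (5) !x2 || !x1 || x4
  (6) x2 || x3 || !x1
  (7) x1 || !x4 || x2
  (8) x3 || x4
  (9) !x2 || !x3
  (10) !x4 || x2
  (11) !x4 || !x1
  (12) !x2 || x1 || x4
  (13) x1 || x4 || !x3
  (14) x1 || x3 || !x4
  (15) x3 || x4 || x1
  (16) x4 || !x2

x1: true; x2: false; x3: true; x4: false

Try x3 = true.
(!x2) alone gives x2 = false.
(!x4) alone gives x4 = false.
(x1) alone gives x1 = true.
All clauses are satisfied.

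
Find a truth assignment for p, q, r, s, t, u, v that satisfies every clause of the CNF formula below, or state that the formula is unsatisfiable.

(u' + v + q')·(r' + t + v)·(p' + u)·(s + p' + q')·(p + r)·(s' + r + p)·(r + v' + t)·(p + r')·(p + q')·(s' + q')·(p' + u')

UNSATISFIABLE

Try p = 0.
Unit clause (r) forces r = 1.
Now (r') is unsatisfied and unit — conflict.
Undo p and try p = 1.
Unit clause (u) forces u = 1.
Now (u') is unsatisfied and unit — conflict.
Either choice for p ends in contradiction.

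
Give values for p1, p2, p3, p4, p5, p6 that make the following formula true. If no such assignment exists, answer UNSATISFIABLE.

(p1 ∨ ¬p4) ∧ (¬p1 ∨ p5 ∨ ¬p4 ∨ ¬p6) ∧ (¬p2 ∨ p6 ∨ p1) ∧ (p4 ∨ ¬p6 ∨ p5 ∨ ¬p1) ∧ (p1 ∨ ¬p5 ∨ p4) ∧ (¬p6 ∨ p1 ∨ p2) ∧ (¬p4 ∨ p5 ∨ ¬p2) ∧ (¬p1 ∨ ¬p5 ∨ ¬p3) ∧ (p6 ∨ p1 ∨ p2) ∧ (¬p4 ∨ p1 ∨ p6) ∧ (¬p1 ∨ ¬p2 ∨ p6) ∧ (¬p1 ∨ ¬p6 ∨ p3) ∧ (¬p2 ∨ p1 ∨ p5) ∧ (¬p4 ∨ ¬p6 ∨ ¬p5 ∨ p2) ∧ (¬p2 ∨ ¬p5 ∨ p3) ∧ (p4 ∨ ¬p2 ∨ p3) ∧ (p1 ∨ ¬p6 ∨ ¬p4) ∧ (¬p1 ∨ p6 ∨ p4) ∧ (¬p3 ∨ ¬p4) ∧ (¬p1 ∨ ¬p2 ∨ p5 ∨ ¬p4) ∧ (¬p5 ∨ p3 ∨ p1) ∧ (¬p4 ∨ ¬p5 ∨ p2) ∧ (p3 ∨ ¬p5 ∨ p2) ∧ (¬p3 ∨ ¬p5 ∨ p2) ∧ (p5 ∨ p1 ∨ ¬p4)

p1 ↦ True; p2 ↦ False; p3 ↦ False; p4 ↦ True; p5 ↦ False; p6 ↦ False

Case p1 = True:
Case p5 = False:
Case p4 = True:
(¬p6) alone gives p6 = False.
(¬p2) alone gives p2 = False.
(¬p3) alone gives p3 = False.
All clauses are satisfied.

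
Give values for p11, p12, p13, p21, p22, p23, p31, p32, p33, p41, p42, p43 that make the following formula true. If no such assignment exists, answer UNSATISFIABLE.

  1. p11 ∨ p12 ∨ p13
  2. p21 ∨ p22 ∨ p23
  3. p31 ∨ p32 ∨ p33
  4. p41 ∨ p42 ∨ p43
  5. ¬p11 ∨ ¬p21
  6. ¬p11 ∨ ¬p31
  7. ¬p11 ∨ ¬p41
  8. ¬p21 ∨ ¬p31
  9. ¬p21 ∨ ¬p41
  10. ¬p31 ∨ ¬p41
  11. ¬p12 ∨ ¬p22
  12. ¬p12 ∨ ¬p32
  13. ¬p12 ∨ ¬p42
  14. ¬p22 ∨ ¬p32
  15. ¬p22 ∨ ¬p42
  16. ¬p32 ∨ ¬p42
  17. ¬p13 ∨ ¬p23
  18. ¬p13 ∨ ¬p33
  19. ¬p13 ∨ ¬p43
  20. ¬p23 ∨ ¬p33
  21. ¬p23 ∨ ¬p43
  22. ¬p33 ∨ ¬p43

Case p11 = False:
Case p12 = True:
The clause (¬p22) is unit, so p22 = False.
The clause (¬p32) is unit, so p32 = False.
The clause (¬p42) is unit, so p42 = False.
Case p21 = True:
The clause (¬p31) is unit, so p31 = False.
The clause (p33) is unit, so p33 = True.
The clause (¬p41) is unit, so p41 = False.
The clause (p43) is unit, so p43 = True.
That conflicts with the unit clause (¬p43).
Undo p21 and try p21 = False.
The clause (p23) is unit, so p23 = True.
The clause (¬p13) is unit, so p13 = False.
The clause (¬p33) is unit, so p33 = False.
The clause (p31) is unit, so p31 = True.
The clause (¬p41) is unit, so p41 = False.
The clause (p43) is unit, so p43 = True.
That conflicts with the unit clause (¬p43).
Either choice for p21 ends in contradiction.
Undo p12 and try p12 = False.
The clause (p13) is unit, so p13 = True.
The clause (¬p23) is unit, so p23 = False.
The clause (¬p33) is unit, so p33 = False.
The clause (¬p43) is unit, so p43 = False.
Case p21 = True:
The clause (¬p31) is unit, so p31 = False.
The clause (p32) is unit, so p32 = True.
The clause (¬p41) is unit, so p41 = False.
The clause (p42) is unit, so p42 = True.
That conflicts with the unit clause (¬p42).
Undo p21 and try p21 = False.
The clause (p22) is unit, so p22 = True.
The clause (¬p32) is unit, so p32 = False.
The clause (p31) is unit, so p31 = True.
The clause (¬p41) is unit, so p41 = False.
The clause (p42) is unit, so p42 = True.
That conflicts with the unit clause (¬p42).
Either choice for p21 ends in contradiction.
Either choice for p12 ends in contradiction.
Undo p11 and try p11 = True.
The clause (¬p21) is unit, so p21 = False.
The clause (¬p31) is unit, so p31 = False.
The clause (¬p41) is unit, so p41 = False.
Case p22 = True:
The clause (¬p12) is unit, so p12 = False.
The clause (¬p32) is unit, so p32 = False.
The clause (p33) is unit, so p33 = True.
The clause (¬p42) is unit, so p42 = False.
The clause (p43) is unit, so p43 = True.
That conflicts with the unit clause (¬p43).
Undo p22 and try p22 = False.
The clause (p23) is unit, so p23 = True.
The clause (¬p13) is unit, so p13 = False.
The clause (¬p33) is unit, so p33 = False.
The clause (p32) is unit, so p32 = True.
The clause (¬p12) is unit, so p12 = False.
The clause (¬p42) is unit, so p42 = False.
The clause (p43) is unit, so p43 = True.
That conflicts with the unit clause (¬p43).
Either choice for p22 ends in contradiction.
Either choice for p11 ends in contradiction.

UNSATISFIABLE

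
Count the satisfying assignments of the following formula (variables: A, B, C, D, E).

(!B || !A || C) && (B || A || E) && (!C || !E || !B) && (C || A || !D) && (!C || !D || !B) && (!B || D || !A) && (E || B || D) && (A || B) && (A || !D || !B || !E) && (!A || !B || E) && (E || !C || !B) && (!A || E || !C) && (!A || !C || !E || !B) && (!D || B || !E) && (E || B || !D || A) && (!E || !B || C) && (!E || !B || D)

There are 2^5 = 32 truth assignments over (A, B, C, D, E).
Split on E. With E = true, the clauses containing E are satisfied and !E drops from the rest; 2 of the 2^4 = 16 assignments to the other variables satisfy what remains.
With E = false, by the same count on the reduced clause set, 2 assignments work.
(One model: A=F, B=T, C=F, D=F, E=F.)
Total: 2 + 2 = 4.

4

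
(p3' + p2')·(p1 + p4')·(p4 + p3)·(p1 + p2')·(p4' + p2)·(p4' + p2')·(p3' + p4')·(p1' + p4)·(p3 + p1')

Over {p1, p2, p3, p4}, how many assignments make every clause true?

There are 2^4 = 16 truth assignments over (p1, p2, p3, p4).
Check each against the 9 clauses (columns in the order p1, p2, p3, p4):
  F F F F  ✗ fails (p4 + p3)
  F F F T  ✗ fails (p1 + p4')
  F F T F  ✓ satisfies all
  F F T T  ✗ fails (p1 + p4')
  F T F F  ✗ fails (p4 + p3)
  F T F T  ✗ fails (p1 + p4')
  F T T F  ✗ fails (p3' + p2')
  F T T T  ✗ fails (p3' + p2')
  T F F F  ✗ fails (p4 + p3)
  T F F T  ✗ fails (p4' + p2)
  T F T F  ✗ fails (p1' + p4)
  T F T T  ✗ fails (p4' + p2)
  T T F F  ✗ fails (p4 + p3)
  T T F T  ✗ fails (p4' + p2')
  T T T F  ✗ fails (p3' + p2')
  T T T T  ✗ fails (p3' + p2')
1 of the 16 rows is a model.

1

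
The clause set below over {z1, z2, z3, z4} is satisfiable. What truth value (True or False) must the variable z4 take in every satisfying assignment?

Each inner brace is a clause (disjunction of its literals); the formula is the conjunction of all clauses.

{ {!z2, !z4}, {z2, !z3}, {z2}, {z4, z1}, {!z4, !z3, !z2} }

Suppose z4 = true.
Unit clause (!z2) forces z2 = false.
That conflicts with the unit clause (z2).
So every satisfying assignment has z4 = False.

False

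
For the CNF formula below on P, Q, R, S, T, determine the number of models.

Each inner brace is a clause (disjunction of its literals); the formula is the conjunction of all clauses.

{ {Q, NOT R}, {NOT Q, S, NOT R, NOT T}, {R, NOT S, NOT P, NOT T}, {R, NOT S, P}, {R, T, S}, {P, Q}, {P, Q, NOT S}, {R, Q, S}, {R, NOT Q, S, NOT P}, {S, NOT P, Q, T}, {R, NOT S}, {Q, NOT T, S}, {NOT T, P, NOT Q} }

There are 2^5 = 32 truth assignments over (P, Q, R, S, T).
Split on T. With T = true, the clauses containing T are satisfied and NOT T drops from the rest; 1 of the 2^4 = 16 assignments to the other variables satisfy what remains.
With T = false, by the same count on the reduced clause set, 4 assignments work.
Total: 1 + 4 = 5.

5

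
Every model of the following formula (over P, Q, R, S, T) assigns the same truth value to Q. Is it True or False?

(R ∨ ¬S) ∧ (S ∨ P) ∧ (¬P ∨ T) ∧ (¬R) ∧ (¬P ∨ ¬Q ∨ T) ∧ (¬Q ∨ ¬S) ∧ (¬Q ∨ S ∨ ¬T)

False

Suppose Q = True.
(¬R) alone gives R = False.
(¬S) alone gives S = False.
(P) alone gives P = True.
(T) alone gives T = True.
That conflicts with the unit clause (¬T).
So every satisfying assignment has Q = False.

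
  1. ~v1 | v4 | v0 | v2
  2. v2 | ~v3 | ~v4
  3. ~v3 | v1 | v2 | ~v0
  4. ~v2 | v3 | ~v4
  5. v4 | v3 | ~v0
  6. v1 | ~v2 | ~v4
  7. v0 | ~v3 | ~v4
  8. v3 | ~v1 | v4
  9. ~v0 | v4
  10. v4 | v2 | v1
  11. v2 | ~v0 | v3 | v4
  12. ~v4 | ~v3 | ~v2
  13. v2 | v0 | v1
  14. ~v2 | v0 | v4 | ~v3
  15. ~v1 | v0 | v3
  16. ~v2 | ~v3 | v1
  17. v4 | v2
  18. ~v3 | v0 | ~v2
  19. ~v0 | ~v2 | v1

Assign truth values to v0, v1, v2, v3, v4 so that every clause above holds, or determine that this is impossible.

v0: 1, v1: 0, v2: 0, v3: 0, v4: 1

Suppose v0 = 1.
The clause (v4) is unit, so v4 = 1.
Suppose v2 = 0.
The clause (~v3) is unit, so v3 = 0.
All clauses hold; v1 can take either value.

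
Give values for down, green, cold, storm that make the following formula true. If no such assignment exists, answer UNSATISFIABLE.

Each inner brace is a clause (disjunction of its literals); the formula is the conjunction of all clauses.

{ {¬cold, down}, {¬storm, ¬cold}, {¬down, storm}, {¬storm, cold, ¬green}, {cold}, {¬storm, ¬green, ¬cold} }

(cold) alone gives cold = True.
(down) alone gives down = True.
(¬storm) alone gives storm = False.
That conflicts with the unit clause (storm).

UNSATISFIABLE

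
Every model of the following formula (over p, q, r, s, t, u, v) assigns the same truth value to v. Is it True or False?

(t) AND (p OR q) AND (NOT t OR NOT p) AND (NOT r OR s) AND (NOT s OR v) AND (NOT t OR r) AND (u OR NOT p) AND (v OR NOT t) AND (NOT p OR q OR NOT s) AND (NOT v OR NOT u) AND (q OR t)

Suppose v = false.
(t) alone gives t = true.
That conflicts with the unit clause (NOT t).
So every satisfying assignment has v = True.

True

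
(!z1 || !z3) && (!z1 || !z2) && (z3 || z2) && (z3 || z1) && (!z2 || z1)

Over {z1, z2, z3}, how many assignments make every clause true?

There are 2^3 = 8 truth assignments over (z1, z2, z3).
Check each against the 5 clauses (columns in the order z1, z2, z3):
  F F F  ✗ fails (z3 || z2)
  F F T  ✓ satisfies all
  F T F  ✗ fails (z3 || z1)
  F T T  ✗ fails (!z2 || z1)
  T F F  ✗ fails (z3 || z2)
  T F T  ✗ fails (!z1 || !z3)
  T T F  ✗ fails (!z1 || !z2)
  T T T  ✗ fails (!z1 || !z3)
1 of the 8 rows is a model.

1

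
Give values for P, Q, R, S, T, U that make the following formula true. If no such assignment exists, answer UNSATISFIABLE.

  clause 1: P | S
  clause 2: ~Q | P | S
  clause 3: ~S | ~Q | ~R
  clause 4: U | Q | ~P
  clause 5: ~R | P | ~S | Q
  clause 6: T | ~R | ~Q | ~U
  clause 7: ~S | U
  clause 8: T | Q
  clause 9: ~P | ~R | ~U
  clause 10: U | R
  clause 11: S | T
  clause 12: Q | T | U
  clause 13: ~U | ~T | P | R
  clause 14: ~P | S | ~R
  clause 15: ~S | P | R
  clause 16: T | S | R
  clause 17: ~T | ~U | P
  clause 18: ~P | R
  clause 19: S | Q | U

UNSATISFIABLE

Try P = 1.
From the singleton clause (R), R = 1.
From the singleton clause (~U), U = 0.
From the singleton clause (Q), Q = 1.
From the singleton clause (~S), S = 0.
But (S) is also a unit clause — contradiction.
That branch fails; take P = 0 instead.
From the singleton clause (S), S = 1.
From the singleton clause (U), U = 1.
From the singleton clause (R), R = 1.
From the singleton clause (~Q), Q = 0.
But (Q) is also a unit clause — contradiction.
Either choice for P ends in contradiction.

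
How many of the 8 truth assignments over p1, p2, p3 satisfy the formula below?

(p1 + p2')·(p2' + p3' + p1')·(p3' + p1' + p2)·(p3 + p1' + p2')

There are 2^3 = 8 truth assignments over (p1, p2, p3).
Check each against the 4 clauses (columns in the order p1, p2, p3):
  F F F  ✓ satisfies all
  F F T  ✓ satisfies all
  F T F  ✗ fails (p1 + p2')
  F T T  ✗ fails (p1 + p2')
  T F F  ✓ satisfies all
  T F T  ✗ fails (p3' + p1' + p2)
  T T F  ✗ fails (p3 + p1' + p2')
  T T T  ✗ fails (p2' + p3' + p1')
3 of the 8 rows are models.

3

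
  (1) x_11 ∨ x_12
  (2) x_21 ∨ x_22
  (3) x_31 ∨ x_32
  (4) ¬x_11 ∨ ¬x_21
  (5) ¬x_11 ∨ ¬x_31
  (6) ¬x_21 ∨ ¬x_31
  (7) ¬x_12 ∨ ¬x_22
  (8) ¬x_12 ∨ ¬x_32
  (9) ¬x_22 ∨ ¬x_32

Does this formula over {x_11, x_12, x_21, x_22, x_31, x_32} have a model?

No, unsatisfiable

Case x_11 = True:
Unit clause (¬x_21) forces x_21 = False.
Unit clause (x_22) forces x_22 = True.
Unit clause (¬x_31) forces x_31 = False.
Unit clause (x_32) forces x_32 = True.
But (¬x_32) is also a unit clause — contradiction.
Backtrack on x_11: now try x_11 = False.
Unit clause (x_12) forces x_12 = True.
Unit clause (¬x_22) forces x_22 = False.
Unit clause (x_21) forces x_21 = True.
Unit clause (¬x_31) forces x_31 = False.
Unit clause (x_32) forces x_32 = True.
But (¬x_32) is also a unit clause — contradiction.
Both values of x_11 lead to a conflict.
No assignment satisfies every clause.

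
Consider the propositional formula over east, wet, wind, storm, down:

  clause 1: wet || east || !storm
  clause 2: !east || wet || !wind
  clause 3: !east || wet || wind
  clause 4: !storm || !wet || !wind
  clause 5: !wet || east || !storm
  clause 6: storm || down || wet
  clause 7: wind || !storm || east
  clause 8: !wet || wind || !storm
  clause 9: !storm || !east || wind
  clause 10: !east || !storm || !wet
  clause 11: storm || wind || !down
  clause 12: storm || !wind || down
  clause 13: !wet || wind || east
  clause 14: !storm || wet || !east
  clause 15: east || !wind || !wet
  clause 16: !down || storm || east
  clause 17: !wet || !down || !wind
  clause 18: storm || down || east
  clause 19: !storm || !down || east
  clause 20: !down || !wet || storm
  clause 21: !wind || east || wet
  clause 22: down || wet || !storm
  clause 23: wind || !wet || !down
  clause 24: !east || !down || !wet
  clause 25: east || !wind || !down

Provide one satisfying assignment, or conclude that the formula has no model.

east: true, wet: true, wind: false, storm: false, down: false

Try wet = true.
Try storm = false.
Unit clause (!down) forces down = false.
Unit clause (!wind) forces wind = false.
Unit clause (east) forces east = true.
Every clause now holds.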